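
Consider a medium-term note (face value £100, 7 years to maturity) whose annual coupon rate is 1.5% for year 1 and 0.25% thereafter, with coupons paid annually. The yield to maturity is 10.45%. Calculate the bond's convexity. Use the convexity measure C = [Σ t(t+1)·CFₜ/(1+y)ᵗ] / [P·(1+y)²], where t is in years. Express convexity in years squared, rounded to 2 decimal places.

44.28

With y = 0.1045:
  t   CF        PV=CF/(1+0.1045)^t    t·PV        t(t+1)·PV
  1         1.50         1.3581         1.3581           2.7162
  2         0.25         0.2049         0.4099           1.2296
  3         0.25         0.1855         0.5566           2.2265
  4         0.25         0.1680         0.6720           3.3598
  5         0.25         0.1521         0.7605           4.5628
  6         0.25         0.1377         0.8262           5.7836
  7       100.25        49.9947       349.9632       2,799.7056
  Σ                     52.2011       354.5464       2,819.5840
P = 52.2011.
Convexity = Σ t(t+1)·PV / [P·(1+y)²] = 2,819.5840 / (52.2011 × 1.219920) = 44.27658.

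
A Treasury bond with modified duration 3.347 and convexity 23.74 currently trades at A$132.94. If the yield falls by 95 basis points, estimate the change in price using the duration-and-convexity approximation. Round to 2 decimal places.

+A$4.37

Duration effect: -D_mod·Δy = -3.347 × (-0.0095) = +0.0317965
Convexity effect: ½·C·(Δy)² = 0.5 × 23.74 × (-0.0095)² = +0.0010712675
ΔP/P ≈ +0.0317965 + 0.0010712675 = +0.0328677675
ΔP ≈ 132.94 × (+0.0328677675) = +4.36944101145.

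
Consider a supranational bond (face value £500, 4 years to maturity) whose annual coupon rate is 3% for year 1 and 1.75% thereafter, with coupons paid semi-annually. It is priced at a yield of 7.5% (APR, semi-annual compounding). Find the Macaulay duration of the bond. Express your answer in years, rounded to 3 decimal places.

Periodic yield y = 0.0375. Discount each cash flow and weight by its period:
  t   CF        PV=CF/(1+0.0375)^t    t·PV
  1        7.500         7.2289         7.2289
  2        7.500         6.9676        13.9353
  3        4.375         3.9175        11.7526
  4        4.375         3.7759        15.1038
  5        4.375         3.6395        18.1973
  6        4.375         3.5079        21.0475
  7        4.375         3.3811        23.6679
  8      504.375       375.7065     3,005.6520
  Σ                    408.1250     3,116.5853
Price P = Σ PV = 408.1250.
Macaulay duration = Σ(t·PV) / P = 3,116.5853 / 408.1250 = 7.63635 half-year periods.
In years: 7.63635 / 2 = 3.81817 years.

3.818 years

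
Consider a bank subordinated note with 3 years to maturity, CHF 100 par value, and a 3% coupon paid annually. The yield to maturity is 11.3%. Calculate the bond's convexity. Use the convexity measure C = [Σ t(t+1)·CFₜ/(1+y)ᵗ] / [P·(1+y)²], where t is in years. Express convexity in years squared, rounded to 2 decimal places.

With y = 0.113:
  t   CF        PV=CF/(1+0.113)^t    t·PV        t(t+1)·PV
  1         3.00         2.6954         2.6954           5.3908
  2         3.00         2.4218         4.8435          14.5306
  3       103.00        74.7054       224.1161         896.4643
  Σ                     79.8225       231.6550         916.3856
P = 79.8225.
Convexity = Σ t(t+1)·PV / [P·(1+y)²] = 916.3856 / (79.8225 × 1.238769) = 9.26750.

9.27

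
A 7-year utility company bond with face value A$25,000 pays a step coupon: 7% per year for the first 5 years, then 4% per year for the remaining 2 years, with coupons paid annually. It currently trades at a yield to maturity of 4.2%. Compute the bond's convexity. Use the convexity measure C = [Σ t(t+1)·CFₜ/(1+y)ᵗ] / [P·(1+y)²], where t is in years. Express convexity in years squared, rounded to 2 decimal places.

40.38

With y = 0.042:
  t   CF        PV=CF/(1+0.042)^t    t·PV        t(t+1)·PV
  1     1,750.00     1,679.4626     1,679.4626       3,358.9251
  2     1,750.00     1,611.7683     3,223.5366       9,670.6098
  3     1,750.00     1,546.8026     4,640.4078      18,561.6311
  4     1,750.00     1,484.4555     5,937.8219      29,689.1093
  5     1,750.00     1,424.6214     7,123.1068      42,738.6410
  6     1,000.00       781.2566     4,687.5395      32,812.7762
  7    26,000.00    19,493.9261   136,457.4827   1,091,659.8613
  Σ                 28,022.2930   163,749.3578   1,228,491.5539
P = 28,022.2930.
Convexity = Σ t(t+1)·PV / [P·(1+y)²] = 1,228,491.5539 / (28,022.2930 × 1.085764) = 40.37691.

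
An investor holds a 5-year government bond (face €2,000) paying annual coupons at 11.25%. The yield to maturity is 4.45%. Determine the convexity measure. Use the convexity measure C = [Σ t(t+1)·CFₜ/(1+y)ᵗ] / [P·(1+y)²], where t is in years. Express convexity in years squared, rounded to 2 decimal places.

With y = 0.0445:
  t   CF        PV=CF/(1+0.0445)^t    t·PV        t(t+1)·PV
  1       225.00       215.4141       215.4141         430.8281
  2       225.00       206.2365       412.4731       1,237.4193
  3       225.00       197.4500       592.3501       2,369.4003
  4       225.00       189.0378       756.1514       3,780.7568
  5     2,225.00     1,789.7311     8,948.6557      53,691.9341
  Σ                  2,597.8696    10,925.0443      61,510.3385
P = 2,597.8696.
Convexity = Σ t(t+1)·PV / [P·(1+y)²] = 61,510.3385 / (2,597.8696 × 1.090980) = 21.70271.

21.70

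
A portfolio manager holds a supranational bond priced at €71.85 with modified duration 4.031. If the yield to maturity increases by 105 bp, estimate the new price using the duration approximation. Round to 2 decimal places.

Duration approximation: ΔP/P ≈ -D_mod · Δy = -4.031 × (+0.0105) = -0.0423255.
New price ≈ 71.85 × (1 - 0.0423255) = 68.808912825.

€68.81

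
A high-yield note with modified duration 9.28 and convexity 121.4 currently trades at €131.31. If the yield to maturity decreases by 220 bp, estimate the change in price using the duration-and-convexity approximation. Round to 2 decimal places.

+€30.67

Duration effect: -D_mod·Δy = -9.28 × (-0.022) = +0.204160
Convexity effect: ½·C·(Δy)² = 0.5 × 121.4 × (-0.022)² = +0.0293788
ΔP/P ≈ +0.204160 + 0.0293788 = +0.2335388
ΔP ≈ 131.31 × (+0.2335388) = +30.665979828.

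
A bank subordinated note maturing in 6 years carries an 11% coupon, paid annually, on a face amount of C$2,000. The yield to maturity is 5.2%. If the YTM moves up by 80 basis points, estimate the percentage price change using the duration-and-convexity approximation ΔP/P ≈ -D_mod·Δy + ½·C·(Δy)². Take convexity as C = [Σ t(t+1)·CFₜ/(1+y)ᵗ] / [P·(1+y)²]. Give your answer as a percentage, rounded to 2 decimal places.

-3.61%

With y = 0.052:
  t   CF        PV=CF/(1+0.052)^t    t·PV        t(t+1)·PV
  1       220.00       209.1255       209.1255         418.2510
  2       220.00       198.7885       397.5769       1,192.7308
  3       220.00       188.9624       566.8873       2,267.5491
  4       220.00       179.6221       718.4883       3,592.4416
  5       220.00       170.7434       853.7171       5,122.3027
  6     2,220.00     1,637.7912     9,826.7473      68,787.2308
  Σ                  2,585.0331    12,572.5424      81,380.5060
P = 2,585.0331; D_Mac = 4.86359 yrs; D_mod = 4.62318 yrs; C = 28.44610.
Duration effect: -4.62318 × (+0.008) = -0.036985
Convexity effect: 0.5 × 28.44610 × (0.008)² = +0.0009103
ΔP/P ≈ -0.036985 + 0.0009103 = -0.036075 = -3.6075%.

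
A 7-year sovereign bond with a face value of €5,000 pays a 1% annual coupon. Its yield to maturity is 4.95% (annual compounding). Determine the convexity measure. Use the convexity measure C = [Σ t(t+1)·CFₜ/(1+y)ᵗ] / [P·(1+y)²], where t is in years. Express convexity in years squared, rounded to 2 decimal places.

48.54

With y = 0.0495:
  t   CF        PV=CF/(1+0.0495)^t    t·PV        t(t+1)·PV
  1        50.00        47.6417        47.6417          95.2835
  2        50.00        45.3947        90.7894         272.3682
  3        50.00        43.2536       129.7609         519.0437
  4        50.00        41.2136       164.8543         824.2714
  5        50.00        39.2697       196.3486       1,178.0916
  6        50.00        37.4175       224.5053       1,571.5371
  7     5,050.00     3,600.9267    25,206.4867     201,651.8937
  Σ                  3,855.1176    26,060.3869     206,112.4891
P = 3,855.1176.
Convexity = Σ t(t+1)·PV / [P·(1+y)²] = 206,112.4891 / (3,855.1176 × 1.101450) = 48.54023.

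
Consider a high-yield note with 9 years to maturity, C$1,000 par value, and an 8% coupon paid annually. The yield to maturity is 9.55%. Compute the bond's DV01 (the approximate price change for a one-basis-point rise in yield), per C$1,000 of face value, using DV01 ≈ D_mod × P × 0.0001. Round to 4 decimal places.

C$0.5499

Periodic yield y = 0.0955.
  t   CF        PV=CF/(1+0.0955)^t    t·PV
  1        80.00        73.0260        73.0260
  2        80.00        66.6600       133.3200
  3        80.00        60.8489       182.5467
  4        80.00        55.5444       222.1777
  5        80.00        50.7023       253.5117
  6        80.00        46.2824       277.6943
  7        80.00        42.2477       295.7341
  8        80.00        38.5648       308.5183
  9     1,080.00       475.2393     4,277.1534
  Σ                    909.1158     6,023.6822
P = 909.1158; D_Mac = 6.62587 yrs; D_mod = 6.04826 yrs.
DV01 ≈ 6.04826 × 909.1158 × 0.0001 = 0.549857.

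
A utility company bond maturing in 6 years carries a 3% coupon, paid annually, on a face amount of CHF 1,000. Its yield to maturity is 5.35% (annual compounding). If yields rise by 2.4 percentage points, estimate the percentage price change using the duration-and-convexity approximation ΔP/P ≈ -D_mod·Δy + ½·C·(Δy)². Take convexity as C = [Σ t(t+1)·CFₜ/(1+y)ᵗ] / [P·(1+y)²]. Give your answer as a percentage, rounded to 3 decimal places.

-11.656%

With y = 0.0535:
  t   CF        PV=CF/(1+0.0535)^t    t·PV        t(t+1)·PV
  1        30.00        28.4765        28.4765          56.9530
  2        30.00        27.0304        54.0608         162.1823
  3        30.00        25.6577        76.9731         307.8923
  4        30.00        24.3547        97.4189         487.0943
  5        30.00        23.1179       115.5895         693.5373
  6     1,030.00       753.4076     4,520.4455      31,643.1183
  Σ                    882.0448     4,892.9642      33,350.7776
P = 882.0448; D_Mac = 5.54730 yrs; D_mod = 5.26559 yrs; C = 34.06797.
Duration effect: -5.26559 × (+0.024) = -0.126374
Convexity effect: 0.5 × 34.06797 × (0.024)² = +0.0098116
ΔP/P ≈ -0.126374 + 0.0098116 = -0.116563 = -11.6563%.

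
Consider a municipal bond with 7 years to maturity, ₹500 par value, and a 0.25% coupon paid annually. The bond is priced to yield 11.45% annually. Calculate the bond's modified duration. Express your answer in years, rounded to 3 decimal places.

Periodic yield y = 0.1145. First find Macaulay duration:
  t   CF        PV=CF/(1+0.1145)^t    t·PV
  1         1.25         1.1216         1.1216
  2         1.25         1.0064         2.0127
  3         1.25         0.9030         2.7089
  4         1.25         0.8102         3.2408
  5         1.25         0.7270         3.6348
  6         1.25         0.6523         3.9136
  7       501.25       234.6896     1,642.8273
  Σ                    239.9099     1,659.4597
P = 239.9099; Macaulay duration = 1,659.4597 / 239.9099 = 6.91701 years.
Modified duration = D_Mac / (1 + y) = 6.91701 / 1.1145 = 6.20638 years.

6.206 years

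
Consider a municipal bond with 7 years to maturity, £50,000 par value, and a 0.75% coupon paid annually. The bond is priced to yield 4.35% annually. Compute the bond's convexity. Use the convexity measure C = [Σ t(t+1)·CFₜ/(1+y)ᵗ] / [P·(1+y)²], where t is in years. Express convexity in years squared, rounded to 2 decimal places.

With y = 0.0435:
  t   CF        PV=CF/(1+0.0435)^t    t·PV        t(t+1)·PV
  1       375.00       359.3675       359.3675         718.7350
  2       375.00       344.3867       688.7734       2,066.3202
  3       375.00       330.0304       990.0911       3,960.3645
  4       375.00       316.2725     1,265.0901       6,325.4503
  5       375.00       303.0882     1,515.4409       9,092.6454
  6       375.00       290.4535     1,742.7207      12,199.0451
  7    50,375.00    37,391.0693   261,737.4852   2,093,899.8816
  Σ                 39,334.6680   268,298.9689   2,128,262.4421
P = 39,334.6680.
Convexity = Σ t(t+1)·PV / [P·(1+y)²] = 2,128,262.4421 / (39,334.6680 × 1.088892) = 49.68952.

49.69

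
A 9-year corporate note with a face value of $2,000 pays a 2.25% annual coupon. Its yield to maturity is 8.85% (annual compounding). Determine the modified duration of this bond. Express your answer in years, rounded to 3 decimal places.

7.324 years

Periodic yield y = 0.0885. First find Macaulay duration:
  t   CF        PV=CF/(1+0.0885)^t    t·PV
  1        45.00        41.3413        41.3413
  2        45.00        37.9801        75.9601
  3        45.00        34.8921       104.6763
  4        45.00        32.0552       128.2209
  5        45.00        29.4490       147.2449
  6        45.00        27.0546       162.3279
  7        45.00        24.8550       173.9849
  8        45.00        22.8342       182.6733
  9     2,045.00       953.3172     8,579.8545
  Σ                  1,203.7786     9,596.2841
P = 1,203.7786; Macaulay duration = 9,596.2841 / 1,203.7786 = 7.97180 years.
Modified duration = D_Mac / (1 + y) = 7.97180 / 1.0885 = 7.32366 years.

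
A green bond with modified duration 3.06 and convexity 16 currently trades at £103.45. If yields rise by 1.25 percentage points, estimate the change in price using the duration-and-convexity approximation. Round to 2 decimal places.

-£3.83

Duration effect: -D_mod·Δy = -3.06 × (+0.0125) = -0.038250
Convexity effect: ½·C·(Δy)² = 0.5 × 16 × (0.0125)² = +0.0012500
ΔP/P ≈ -0.038250 + 0.0012500 = -0.037000
ΔP ≈ 103.45 × (-0.037000) = -3.82765.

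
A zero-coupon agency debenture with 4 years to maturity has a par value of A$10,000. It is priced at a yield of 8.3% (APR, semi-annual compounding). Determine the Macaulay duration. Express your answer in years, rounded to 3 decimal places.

4.000 years

A zero-coupon bond has a single cash flow at maturity, so its Macaulay duration equals its maturity: 4 years.
(Equivalently: 8 semi-annual periods ÷ 2 = 4 years.)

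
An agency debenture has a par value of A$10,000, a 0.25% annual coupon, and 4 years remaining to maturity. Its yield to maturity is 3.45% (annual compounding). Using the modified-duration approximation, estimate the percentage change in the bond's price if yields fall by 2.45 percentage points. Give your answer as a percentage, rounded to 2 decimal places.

Periodic yield y = 0.0345. Modified duration first:
  t   CF        PV=CF/(1+0.0345)^t    t·PV
  1        25.00        24.1663        24.1663
  2        25.00        23.3603        46.7207
  3        25.00        22.5813        67.7438
  4    10,025.00     8,753.1103    35,012.4412
  Σ                  8,823.2182    35,151.0720
P = 8,823.2182; D_Mac = 3.98393 yrs; D_mod = 3.98393/(1+0.0345) = 3.85107 yrs.
ΔP/P ≈ -D_mod · Δy = -3.85107 × (-0.0245) = +0.094351 = +9.4351%.

+9.44%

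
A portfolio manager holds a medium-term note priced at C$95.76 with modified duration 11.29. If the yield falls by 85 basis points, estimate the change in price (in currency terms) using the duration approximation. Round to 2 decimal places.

+C$9.19

Duration approximation: ΔP/P ≈ -D_mod · Δy = -11.29 × (-0.0085) = +0.095965.
ΔP ≈ 95.76 × (+0.095965) = +9.1896084.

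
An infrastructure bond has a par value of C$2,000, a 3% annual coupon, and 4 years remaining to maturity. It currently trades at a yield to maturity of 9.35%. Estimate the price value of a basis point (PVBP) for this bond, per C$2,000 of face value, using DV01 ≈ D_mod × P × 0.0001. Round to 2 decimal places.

Periodic yield y = 0.0935.
  t   CF        PV=CF/(1+0.0935)^t    t·PV
  1        60.00        54.8697        54.8697
  2        60.00        50.1780       100.3561
  3        60.00        45.8876       137.6627
  4     2,060.00     1,440.7614     5,763.0457
  Σ                  1,591.6967     6,055.9341
P = 1,591.6967; D_Mac = 3.80470 yrs; D_mod = 3.47938 yrs.
DV01 ≈ 3.47938 × 1,591.6967 × 0.0001 = 0.553812.

C$0.55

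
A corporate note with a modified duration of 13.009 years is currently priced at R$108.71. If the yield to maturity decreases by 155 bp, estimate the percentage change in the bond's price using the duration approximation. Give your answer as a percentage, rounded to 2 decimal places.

+20.16%

Duration approximation: ΔP/P ≈ -D_mod · Δy = -13.009 × (-0.0155) = +0.2016395.
As a percentage: +20.16395%.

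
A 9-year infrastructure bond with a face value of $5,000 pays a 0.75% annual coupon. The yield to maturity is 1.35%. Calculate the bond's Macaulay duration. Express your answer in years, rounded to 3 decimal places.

Periodic yield y = 0.0135. Discount each cash flow and weight by its year:
  t   CF        PV=CF/(1+0.0135)^t    t·PV
  1        37.50        37.0005        37.0005
  2        37.50        36.5076        73.0153
  3        37.50        36.0214       108.0641
  4        37.50        35.5415       142.1662
  5        37.50        35.0681       175.3406
  6        37.50        34.6010       207.6060
  7        37.50        34.1401       238.9808
  8        37.50        33.6854       269.4829
  9     5,037.50     4,464.7925    40,183.1327
  Σ                  4,747.3582    41,434.7891
Price P = Σ PV = 4,747.3582.
Macaulay duration = Σ(t·PV) / P = 41,434.7891 / 4,747.3582 = 8.72797 years.

8.728 years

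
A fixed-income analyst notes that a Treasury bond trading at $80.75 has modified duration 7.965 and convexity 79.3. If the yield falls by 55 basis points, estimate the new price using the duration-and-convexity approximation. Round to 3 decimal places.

Duration effect: -D_mod·Δy = -7.965 × (-0.0055) = +0.0438075
Convexity effect: ½·C·(Δy)² = 0.5 × 79.3 × (-0.0055)² = +0.0011994125
ΔP/P ≈ +0.0438075 + 0.0011994125 = +0.0450069125
New price ≈ 80.75 × (1 + 0.0450069125) = 84.384308184375.

$84.384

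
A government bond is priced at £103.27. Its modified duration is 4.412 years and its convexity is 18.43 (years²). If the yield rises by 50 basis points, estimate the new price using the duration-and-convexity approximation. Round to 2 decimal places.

Duration effect: -D_mod·Δy = -4.412 × (+0.005) = -0.022060
Convexity effect: ½·C·(Δy)² = 0.5 × 18.43 × (0.005)² = +0.000230375
ΔP/P ≈ -0.022060 + 0.000230375 = -0.021829625
New price ≈ 103.27 × (1 - 0.021829625) = 101.01565462625.

£101.02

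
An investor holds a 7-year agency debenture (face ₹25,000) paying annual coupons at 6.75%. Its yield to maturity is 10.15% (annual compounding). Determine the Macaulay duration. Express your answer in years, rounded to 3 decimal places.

Periodic yield y = 0.1015. Discount each cash flow and weight by its year:
  t   CF        PV=CF/(1+0.1015)^t    t·PV
  1     1,687.50     1,532.0018     1,532.0018
  2     1,687.50     1,390.8323     2,781.6647
  3     1,687.50     1,262.6712     3,788.0136
  4     1,687.50     1,146.3198     4,585.2790
  5     1,687.50     1,040.6897     5,203.4487
  6     1,687.50       944.7932     5,668.7594
  7    26,687.50    13,564.8933    94,954.2531
  Σ                 20,882.2014   118,513.4203
Price P = Σ PV = 20,882.2014.
Macaulay duration = Σ(t·PV) / P = 118,513.4203 / 20,882.2014 = 5.67533 years.

5.675 years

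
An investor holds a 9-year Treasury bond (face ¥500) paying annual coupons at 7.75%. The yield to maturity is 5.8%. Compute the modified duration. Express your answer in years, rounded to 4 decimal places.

Periodic yield y = 0.058. First find Macaulay duration:
  t   CF        PV=CF/(1+0.058)^t    t·PV
  1        38.75        36.6257        36.6257
  2        38.75        34.6179        69.2357
  3        38.75        32.7201        98.1603
  4        38.75        30.9264       123.7055
  5        38.75        29.2310       146.1549
  6        38.75        27.6285       165.7712
  7        38.75        26.1139       182.7974
  8        38.75        24.6823       197.4587
  9       538.75       324.3518     2,919.1659
  Σ                    566.8976     3,939.0754
P = 566.8976; Macaulay duration = 3,939.0754 / 566.8976 = 6.94848 years.
Modified duration = D_Mac / (1 + y) = 6.94848 / 1.058 = 6.56756 years.

6.5676 years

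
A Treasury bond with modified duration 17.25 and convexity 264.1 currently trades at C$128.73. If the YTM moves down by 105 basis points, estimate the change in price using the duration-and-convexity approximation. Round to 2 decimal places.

Duration effect: -D_mod·Δy = -17.25 × (-0.0105) = +0.181125
Convexity effect: ½·C·(Δy)² = 0.5 × 264.1 × (-0.0105)² = +0.0145585125
ΔP/P ≈ +0.181125 + 0.0145585125 = +0.1956835125
ΔP ≈ 128.73 × (+0.1956835125) = +25.190338564125.

+C$25.19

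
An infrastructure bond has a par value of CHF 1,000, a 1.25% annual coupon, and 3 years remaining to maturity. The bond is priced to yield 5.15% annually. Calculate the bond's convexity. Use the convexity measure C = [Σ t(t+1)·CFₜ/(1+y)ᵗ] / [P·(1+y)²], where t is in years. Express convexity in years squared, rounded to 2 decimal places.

With y = 0.0515:
  t   CF        PV=CF/(1+0.0515)^t    t·PV        t(t+1)·PV
  1        12.50        11.8878        11.8878          23.7756
  2        12.50        11.3055        22.6111          67.8333
  3     1,012.50       870.8978     2,612.6934      10,450.7738
  Σ                    894.0911     2,647.1923      10,542.3826
P = 894.0911.
Convexity = Σ t(t+1)·PV / [P·(1+y)²] = 10,542.3826 / (894.0911 × 1.105652) = 10.66445.

10.66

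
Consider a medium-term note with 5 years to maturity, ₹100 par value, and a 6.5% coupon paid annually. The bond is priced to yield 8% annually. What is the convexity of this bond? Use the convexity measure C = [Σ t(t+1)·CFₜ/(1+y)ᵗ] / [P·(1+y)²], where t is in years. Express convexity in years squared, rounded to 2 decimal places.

21.68

With y = 0.08:
  t   CF        PV=CF/(1+0.08)^t    t·PV        t(t+1)·PV
  1         6.50         6.0185         6.0185          12.0370
  2         6.50         5.5727        11.1454          33.4362
  3         6.50         5.1599        15.4797          61.9189
  4         6.50         4.7777        19.1108          95.5539
  5       106.50        72.4821       362.4106       2,174.4633
  Σ                     94.0109       414.1650       2,377.4094
P = 94.0109.
Convexity = Σ t(t+1)·PV / [P·(1+y)²] = 2,377.4094 / (94.0109 × 1.166400) = 21.68094.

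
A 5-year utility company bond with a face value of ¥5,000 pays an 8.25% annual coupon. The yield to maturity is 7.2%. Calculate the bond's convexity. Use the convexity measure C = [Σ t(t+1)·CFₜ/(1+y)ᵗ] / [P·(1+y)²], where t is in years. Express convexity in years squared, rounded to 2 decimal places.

With y = 0.072:
  t   CF        PV=CF/(1+0.072)^t    t·PV        t(t+1)·PV
  1       412.50       384.7948       384.7948         769.5896
  2       412.50       358.9504       717.9007       2,153.7021
  3       412.50       334.8417     1,004.5252       4,018.1009
  4       412.50       312.3524     1,249.4095       6,247.0475
  5     5,412.50     3,823.1733    19,115.8664     114,695.1985
  Σ                  5,214.1125    22,472.4966     127,883.6386
P = 5,214.1125.
Convexity = Σ t(t+1)·PV / [P·(1+y)²] = 127,883.6386 / (5,214.1125 × 1.149184) = 21.34249.

21.34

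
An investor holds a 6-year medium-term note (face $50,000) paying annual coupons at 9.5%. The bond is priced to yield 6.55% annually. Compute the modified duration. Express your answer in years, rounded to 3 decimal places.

4.619 years

Periodic yield y = 0.0655. First find Macaulay duration:
  t   CF        PV=CF/(1+0.0655)^t    t·PV
  1     4,750.00     4,458.0009     4,458.0009
  2     4,750.00     4,183.9521     8,367.9042
  3     4,750.00     3,926.7500    11,780.2499
  4     4,750.00     3,685.3589    14,741.4358
  5     4,750.00     3,458.8071    17,294.0354
  6    54,750.00    37,416.5206   224,499.1234
  Σ                 57,129.3896   281,140.7496
P = 57,129.3896; Macaulay duration = 281,140.7496 / 57,129.3896 = 4.92112 years.
Modified duration = D_Mac / (1 + y) = 4.92112 / 1.0655 = 4.61860 years.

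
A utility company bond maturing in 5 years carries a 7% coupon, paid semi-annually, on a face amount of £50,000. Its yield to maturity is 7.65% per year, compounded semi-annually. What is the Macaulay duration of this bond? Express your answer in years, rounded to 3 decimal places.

4.293 years

Periodic yield y = 0.03825. Discount each cash flow and weight by its period:
  t   CF        PV=CF/(1+0.03825)^t    t·PV
  1     1,750.00     1,685.5285     1,685.5285
  2     1,750.00     1,623.4323     3,246.8645
  3     1,750.00     1,563.6236     4,690.8709
  4     1,750.00     1,506.0184     6,024.0738
  5     1,750.00     1,450.5355     7,252.6773
  6     1,750.00     1,397.0965     8,382.5791
  7     1,750.00     1,345.6263     9,419.3842
  8     1,750.00     1,296.0523    10,368.4185
  9     1,750.00     1,248.3047    11,234.7419
  10   51,750.00    35,554.2037   355,542.0370
  Σ                 48,670.4218   417,847.1757
Price P = Σ PV = 48,670.4218.
Macaulay duration = Σ(t·PV) / P = 417,847.1757 / 48,670.4218 = 8.58524 half-year periods.
In years: 8.58524 / 2 = 4.29262 years.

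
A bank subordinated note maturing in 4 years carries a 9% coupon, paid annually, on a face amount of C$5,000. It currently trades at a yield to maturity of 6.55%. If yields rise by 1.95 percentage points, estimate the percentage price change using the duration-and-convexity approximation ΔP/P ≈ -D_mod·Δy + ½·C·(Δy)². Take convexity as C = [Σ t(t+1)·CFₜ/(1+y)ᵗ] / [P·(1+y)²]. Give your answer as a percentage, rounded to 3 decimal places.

With y = 0.0655:
  t   CF        PV=CF/(1+0.0655)^t    t·PV        t(t+1)·PV
  1       450.00       422.3369       422.3369         844.6739
  2       450.00       396.3744       792.7488       2,378.2464
  3       450.00       372.0079     1,116.0237       4,464.0947
  4     5,450.00     4,228.4645    16,913.8579      84,569.2895
  Σ                  5,419.1837    19,244.9673      92,256.3045
P = 5,419.1837; D_Mac = 3.55127 yrs; D_mod = 3.33296 yrs; C = 14.99530.
Duration effect: -3.33296 × (+0.0195) = -0.064993
Convexity effect: 0.5 × 14.99530 × (0.0195)² = +0.0028510
ΔP/P ≈ -0.064993 + 0.0028510 = -0.062142 = -6.2142%.

-6.214%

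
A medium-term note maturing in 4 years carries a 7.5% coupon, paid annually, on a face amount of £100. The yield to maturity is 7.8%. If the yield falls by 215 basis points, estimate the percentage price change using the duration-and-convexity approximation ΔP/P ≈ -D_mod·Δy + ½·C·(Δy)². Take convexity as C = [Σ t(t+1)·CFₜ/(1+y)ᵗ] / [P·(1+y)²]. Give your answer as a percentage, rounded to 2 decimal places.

With y = 0.078:
  t   CF        PV=CF/(1+0.078)^t    t·PV        t(t+1)·PV
  1         7.50         6.9573         6.9573          13.9147
  2         7.50         6.4539        12.9078          38.7235
  3         7.50         5.9869        17.9608          71.8433
  4       107.50        79.6037       318.4149       1,592.0746
  Σ                     99.0019       356.2409       1,716.5561
P = 99.0019; D_Mac = 3.59832 yrs; D_mod = 3.33796 yrs; C = 14.92028.
Duration effect: -3.33796 × (-0.0215) = +0.071766
Convexity effect: 0.5 × 14.92028 × (-0.0215)² = +0.0034484
ΔP/P ≈ +0.071766 + 0.0034484 = +0.075215 = +7.5215%.

+7.52%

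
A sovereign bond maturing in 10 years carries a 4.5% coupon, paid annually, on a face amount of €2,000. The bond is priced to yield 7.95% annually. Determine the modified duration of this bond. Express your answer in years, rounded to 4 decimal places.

7.3927 years

Periodic yield y = 0.0795. First find Macaulay duration:
  t   CF        PV=CF/(1+0.0795)^t    t·PV
  1        90.00        83.3719        83.3719
  2        90.00        77.2320       154.4640
  3        90.00        71.5442       214.6327
  4        90.00        66.2753       265.1013
  5        90.00        61.3945       306.9724
  6        90.00        56.8731       341.2384
  7        90.00        52.6846       368.7925
  8        90.00        48.8047       390.4373
  9        90.00        45.2104       406.8939
  10    2,090.00       972.5676     9,725.6765
  Σ                  1,535.9584    12,257.5808
P = 1,535.9584; Macaulay duration = 12,257.5808 / 1,535.9584 = 7.98041 years.
Modified duration = D_Mac / (1 + y) = 7.98041 / 1.0795 = 7.39269 years.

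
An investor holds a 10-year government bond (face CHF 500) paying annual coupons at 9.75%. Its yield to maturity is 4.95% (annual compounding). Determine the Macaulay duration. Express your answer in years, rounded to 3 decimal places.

7.305 years

Periodic yield y = 0.0495. Discount each cash flow and weight by its year:
  t   CF        PV=CF/(1+0.0495)^t    t·PV
  1        48.75        46.4507        46.4507
  2        48.75        44.2598        88.5197
  3        48.75        42.1723       126.5169
  4        48.75        40.1832       160.7329
  5        48.75        38.2880       191.4399
  6        48.75        36.4821       218.8927
  7        48.75        34.7614       243.3299
  8        48.75        33.1219       264.9751
  9        48.75        31.5597       284.0371
  10      548.75       338.4933     3,384.9332
  Σ                    685.7725     5,009.8281
Price P = Σ PV = 685.7725.
Macaulay duration = Σ(t·PV) / P = 5,009.8281 / 685.7725 = 7.30538 years.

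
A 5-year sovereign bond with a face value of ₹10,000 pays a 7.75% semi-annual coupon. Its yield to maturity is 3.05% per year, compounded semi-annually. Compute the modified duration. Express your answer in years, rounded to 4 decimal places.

4.2567 years

Periodic yield y = 0.01525. First find Macaulay duration:
  t   CF        PV=CF/(1+0.01525)^t    t·PV
  1       387.50       381.6794       381.6794
  2       387.50       375.9462       751.8924
  3       387.50       370.2991     1,110.8974
  4       387.50       364.7369     1,458.9476
  5       387.50       359.2582     1,796.2911
  6       387.50       353.8618     2,123.1710
  7       387.50       348.5465     2,439.8255
  8       387.50       343.3110     2,746.4880
  9       387.50       338.1542     3,043.3874
  10   10,387.50     8,928.5525    89,285.5247
  Σ                 12,164.3458   105,138.1045
P = 12,164.3458; Macaulay duration = 105,138.1045 / 12,164.3458 = 8.64314 half-year periods = 4.32157 years.
Modified duration = D_Mac / (1 + y) = 4.32157 / 1.01525 = 4.25665 years.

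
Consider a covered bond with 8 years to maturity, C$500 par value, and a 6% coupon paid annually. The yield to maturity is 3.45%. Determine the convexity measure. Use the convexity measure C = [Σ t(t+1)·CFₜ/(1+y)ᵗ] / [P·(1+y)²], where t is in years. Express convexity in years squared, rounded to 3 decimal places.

With y = 0.0345:
  t   CF        PV=CF/(1+0.0345)^t    t·PV        t(t+1)·PV
  1        30.00        28.9995        28.9995          57.9990
  2        30.00        28.0324        56.0648         168.1944
  3        30.00        27.0975        81.2926         325.1704
  4        30.00        26.1938       104.7754         523.8769
  5        30.00        25.3203       126.6015         759.6089
  6        30.00        24.4759       146.8553       1,027.9869
  7        30.00        23.6596       165.6173       1,324.9388
  8       530.00       404.0470     3,232.3762      29,091.3855
  Σ                    587.8261     3,942.5826      33,279.1609
P = 587.8261.
Convexity = Σ t(t+1)·PV / [P·(1+y)²] = 33,279.1609 / (587.8261 × 1.070190) = 52.90083.

52.901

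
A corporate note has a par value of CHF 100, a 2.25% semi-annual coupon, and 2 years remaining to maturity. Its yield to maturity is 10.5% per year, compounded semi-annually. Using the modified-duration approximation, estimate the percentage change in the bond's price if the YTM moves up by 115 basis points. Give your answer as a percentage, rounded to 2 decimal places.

Periodic yield y = 0.0525. Modified duration first:
  t   CF        PV=CF/(1+0.0525)^t    t·PV
  1        1.125         1.0689         1.0689
  2        1.125         1.0156         2.0311
  3        1.125         0.9649         2.8947
  4      101.125        82.4081       329.6326
  Σ                     85.4575       335.6273
P = 85.4575; D_Mac = 3.92742 half-year periods = 1.96371 yrs; D_mod = 1.96371/(1+0.0525) = 1.86576 yrs.
ΔP/P ≈ -D_mod · Δy = -1.86576 × (+0.0115) = -0.021456 = -2.1456%.

-2.15%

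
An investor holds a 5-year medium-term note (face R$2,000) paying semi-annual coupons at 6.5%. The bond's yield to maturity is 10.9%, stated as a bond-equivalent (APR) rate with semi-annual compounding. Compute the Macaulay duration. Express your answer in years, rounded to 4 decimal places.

Periodic yield y = 0.0545. Discount each cash flow and weight by its period:
  t   CF        PV=CF/(1+0.0545)^t    t·PV
  1        65.00        61.6406        61.6406
  2        65.00        58.4548       116.9096
  3        65.00        55.4337       166.3010
  4        65.00        52.5687       210.2747
  5        65.00        49.8518       249.2588
  6        65.00        47.2753       283.6515
  7        65.00        44.8319       313.8234
  8        65.00        42.5149       340.1188
  9        65.00        40.3175       362.8579
  10    2,065.00     1,214.6586    12,146.5856
  Σ                  1,667.5476    14,251.4219
Price P = Σ PV = 1,667.5476.
Macaulay duration = Σ(t·PV) / P = 14,251.4219 / 1,667.5476 = 8.54634 half-year periods.
In years: 8.54634 / 2 = 4.27317 years.

4.2732 years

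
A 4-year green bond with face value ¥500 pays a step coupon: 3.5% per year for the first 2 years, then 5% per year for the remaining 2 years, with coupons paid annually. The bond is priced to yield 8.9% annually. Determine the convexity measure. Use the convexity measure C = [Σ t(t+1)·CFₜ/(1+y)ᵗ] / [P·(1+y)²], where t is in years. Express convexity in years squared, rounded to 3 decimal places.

With y = 0.089:
  t   CF        PV=CF/(1+0.089)^t    t·PV        t(t+1)·PV
  1        17.50        16.0698        16.0698          32.1396
  2        17.50        14.7565        29.5129          88.5388
  3        25.00        19.3578        58.0734         232.2938
  4       525.00       373.2912     1,493.1649       7,465.8246
  Σ                    423.4753     1,596.8211       7,818.7967
P = 423.4753.
Convexity = Σ t(t+1)·PV / [P·(1+y)²] = 7,818.7967 / (423.4753 × 1.185921) = 15.56883.

15.569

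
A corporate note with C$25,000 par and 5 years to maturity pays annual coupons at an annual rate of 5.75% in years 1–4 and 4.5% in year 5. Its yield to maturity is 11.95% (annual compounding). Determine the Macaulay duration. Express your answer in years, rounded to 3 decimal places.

Periodic yield y = 0.1195. Discount each cash flow and weight by its year:
  t   CF        PV=CF/(1+0.1195)^t    t·PV
  1     1,437.50     1,284.0554     1,284.0554
  2     1,437.50     1,146.9901     2,293.9801
  3     1,437.50     1,024.5557     3,073.6670
  4     1,437.50       915.1904     3,660.7616
  5    26,125.00    14,857.1603    74,285.8016
  Σ                 19,227.9518    84,598.2657
Price P = Σ PV = 19,227.9518.
Macaulay duration = Σ(t·PV) / P = 84,598.2657 / 19,227.9518 = 4.39975 years.

4.400 years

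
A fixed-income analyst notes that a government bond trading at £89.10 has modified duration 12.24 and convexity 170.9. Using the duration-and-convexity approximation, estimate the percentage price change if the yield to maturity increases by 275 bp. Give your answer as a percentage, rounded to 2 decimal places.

-27.20%

Duration effect: -D_mod·Δy = -12.24 × (+0.0275) = -0.336600
Convexity effect: ½·C·(Δy)² = 0.5 × 170.9 × (0.0275)² = +0.0646215625
ΔP/P ≈ -0.336600 + 0.0646215625 = -0.2719784375
= -27.19784375%.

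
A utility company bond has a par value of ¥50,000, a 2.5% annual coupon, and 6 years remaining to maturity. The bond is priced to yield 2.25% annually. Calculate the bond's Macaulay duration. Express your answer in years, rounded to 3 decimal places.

Periodic yield y = 0.0225. Discount each cash flow and weight by its year:
  t   CF        PV=CF/(1+0.0225)^t    t·PV
  1     1,250.00     1,222.4939     1,222.4939
  2     1,250.00     1,195.5930     2,391.1861
  3     1,250.00     1,169.2842     3,507.8525
  4     1,250.00     1,143.5542     4,574.2167
  5     1,250.00     1,118.3904     5,591.9520
  6    51,250.00    44,844.9939   269,069.9636
  Σ                 50,694.3096   286,357.6648
Price P = Σ PV = 50,694.3096.
Macaulay duration = Σ(t·PV) / P = 286,357.6648 / 50,694.3096 = 5.64871 years.

5.649 years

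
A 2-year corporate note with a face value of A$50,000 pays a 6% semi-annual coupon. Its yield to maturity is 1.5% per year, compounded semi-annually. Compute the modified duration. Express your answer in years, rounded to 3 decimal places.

1.904 years

Periodic yield y = 0.0075. First find Macaulay duration:
  t   CF        PV=CF/(1+0.0075)^t    t·PV
  1     1,500.00     1,488.8337     1,488.8337
  2     1,500.00     1,477.7506     2,955.5012
  3     1,500.00     1,466.7500     4,400.2500
  4    51,500.00    49,983.5399   199,934.1594
  Σ                 54,416.8742   208,778.7444
P = 54,416.8742; Macaulay duration = 208,778.7444 / 54,416.8742 = 3.83665 half-year periods = 1.91833 years.
Modified duration = D_Mac / (1 + y) = 1.91833 / 1.0075 = 1.90405 years.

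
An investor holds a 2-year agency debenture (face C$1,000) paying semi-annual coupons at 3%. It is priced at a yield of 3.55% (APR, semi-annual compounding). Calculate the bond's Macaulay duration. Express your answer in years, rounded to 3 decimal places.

Periodic yield y = 0.01775. Discount each cash flow and weight by its period:
  t   CF        PV=CF/(1+0.01775)^t    t·PV
  1        15.00        14.7384        14.7384
  2        15.00        14.4813        28.9627
  3        15.00        14.2288        42.6864
  4     1,015.00       946.0228     3,784.0912
  Σ                    989.4713     3,870.4786
Price P = Σ PV = 989.4713.
Macaulay duration = Σ(t·PV) / P = 3,870.4786 / 989.4713 = 3.91166 half-year periods.
In years: 3.91166 / 2 = 1.95583 years.

1.956 years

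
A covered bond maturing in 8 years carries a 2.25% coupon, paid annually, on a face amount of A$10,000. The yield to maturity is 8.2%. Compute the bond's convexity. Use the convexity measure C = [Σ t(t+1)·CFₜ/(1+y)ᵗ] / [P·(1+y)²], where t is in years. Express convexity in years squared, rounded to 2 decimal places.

53.86

With y = 0.082:
  t   CF        PV=CF/(1+0.082)^t    t·PV        t(t+1)·PV
  1       225.00       207.9482       207.9482         415.8965
  2       225.00       192.1888       384.3775       1,153.1326
  3       225.00       177.6236       532.8709       2,131.4835
  4       225.00       164.1623       656.6493       3,283.2464
  5       225.00       151.7212       758.6059       4,551.6354
  6       225.00       140.2229       841.3374       5,889.3619
  7       225.00       129.5960       907.1722       7,257.3776
  8    10,225.00     5,443.0864    43,544.6914     391,902.2230
  Σ                  6,606.5495    47,833.6529     416,584.3569
P = 6,606.5495.
Convexity = Σ t(t+1)·PV / [P·(1+y)²] = 416,584.3569 / (6,606.5495 × 1.170724) = 53.86092.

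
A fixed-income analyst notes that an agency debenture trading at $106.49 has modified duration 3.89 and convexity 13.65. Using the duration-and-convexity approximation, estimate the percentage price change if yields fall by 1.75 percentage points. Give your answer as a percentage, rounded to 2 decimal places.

+7.02%

Duration effect: -D_mod·Δy = -3.89 × (-0.0175) = +0.068075
Convexity effect: ½·C·(Δy)² = 0.5 × 13.65 × (-0.0175)² = +0.00209015625
ΔP/P ≈ +0.068075 + 0.00209015625 = +0.07016515625
= +7.016515625%.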